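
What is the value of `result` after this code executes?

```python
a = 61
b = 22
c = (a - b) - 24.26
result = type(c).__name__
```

a is int; b is int; c is float; result = 'float'

'float'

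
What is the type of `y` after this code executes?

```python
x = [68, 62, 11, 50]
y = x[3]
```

Indexing list[int] returns int

int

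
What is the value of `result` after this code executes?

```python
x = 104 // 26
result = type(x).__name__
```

x is int; result = 'int'

'int'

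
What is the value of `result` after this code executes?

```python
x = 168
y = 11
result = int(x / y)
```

x = 168; y = 11; result = 15

15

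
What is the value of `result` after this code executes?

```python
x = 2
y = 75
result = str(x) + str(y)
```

x = 2; y = 75; result = '275'

'275'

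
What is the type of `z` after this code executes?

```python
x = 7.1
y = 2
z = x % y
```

float % int = float

float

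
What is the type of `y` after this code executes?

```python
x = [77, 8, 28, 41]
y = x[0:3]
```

Slicing a list returns a list

list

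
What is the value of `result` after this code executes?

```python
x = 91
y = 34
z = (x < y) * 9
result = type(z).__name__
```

x is int; y is int; z is int; result = 'int'

'int'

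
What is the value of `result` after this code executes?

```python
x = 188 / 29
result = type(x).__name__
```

x is float; result = 'float'

'float'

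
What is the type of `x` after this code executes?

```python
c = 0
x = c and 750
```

'and' returns first falsy value (0 is int)

int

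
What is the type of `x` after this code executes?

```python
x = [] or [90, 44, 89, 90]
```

'or' returns first truthy value (list)

list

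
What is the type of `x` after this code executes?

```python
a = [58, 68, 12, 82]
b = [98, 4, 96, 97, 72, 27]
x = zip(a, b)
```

zip() returns a zip object

zip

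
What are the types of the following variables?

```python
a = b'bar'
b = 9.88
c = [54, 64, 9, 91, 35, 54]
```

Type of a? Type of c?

a is assigned a bytes literal (b'...' prefix); c is assigned a list literal (square brackets)

bytes, list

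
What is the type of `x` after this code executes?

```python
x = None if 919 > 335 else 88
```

919 > 335 is True, so the if branch is taken

NoneType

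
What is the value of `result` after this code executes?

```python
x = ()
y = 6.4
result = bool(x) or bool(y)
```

x = (); y = 6.4; result = True

True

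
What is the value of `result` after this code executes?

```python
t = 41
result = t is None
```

t = 41; result = False

False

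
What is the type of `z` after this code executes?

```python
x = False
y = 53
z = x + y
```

bool + int = int (bool is subclass of int)

int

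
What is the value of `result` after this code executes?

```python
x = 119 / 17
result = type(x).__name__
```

x is float; result = 'float'

'float'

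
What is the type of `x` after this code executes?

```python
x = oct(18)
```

oct() returns str representation

str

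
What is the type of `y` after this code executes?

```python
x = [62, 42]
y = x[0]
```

Indexing list[int] returns int

int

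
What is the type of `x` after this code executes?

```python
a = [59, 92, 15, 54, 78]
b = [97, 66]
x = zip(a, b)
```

zip() returns a zip object

zip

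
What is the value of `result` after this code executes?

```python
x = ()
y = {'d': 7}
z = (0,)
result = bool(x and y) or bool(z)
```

x = (); y = {'d': 7}; z = (0,); result = True

True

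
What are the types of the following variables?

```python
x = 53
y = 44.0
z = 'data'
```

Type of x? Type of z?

x is assigned a bare integer (no decimal point), so it is an int; z is assigned a quoted string literal, so it is a str

int, str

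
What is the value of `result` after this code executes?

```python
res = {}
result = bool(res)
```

res = {}; result = False

False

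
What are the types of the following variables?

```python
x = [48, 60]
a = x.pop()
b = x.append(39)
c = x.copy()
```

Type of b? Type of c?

append() returns None; copy() returns list

NoneType, list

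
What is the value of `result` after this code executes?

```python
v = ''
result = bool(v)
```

v = ''; result = False

False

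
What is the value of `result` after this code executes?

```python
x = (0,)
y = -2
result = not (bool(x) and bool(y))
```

x = (0,); y = -2; result = False

False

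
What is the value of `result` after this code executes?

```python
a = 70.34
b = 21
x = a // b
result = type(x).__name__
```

a is float; b is int; x is float; result = 'float'

'float'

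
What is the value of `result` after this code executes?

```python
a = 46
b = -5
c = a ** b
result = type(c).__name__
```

a is int; b is int; c is float; result = 'float'

'float'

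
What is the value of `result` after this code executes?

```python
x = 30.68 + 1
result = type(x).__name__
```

x is float; result = 'float'

'float'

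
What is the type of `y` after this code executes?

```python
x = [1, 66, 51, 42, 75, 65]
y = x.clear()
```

list.clear() returns None

NoneType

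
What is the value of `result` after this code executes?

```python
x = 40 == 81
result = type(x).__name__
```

x is bool; result = 'bool'

'bool'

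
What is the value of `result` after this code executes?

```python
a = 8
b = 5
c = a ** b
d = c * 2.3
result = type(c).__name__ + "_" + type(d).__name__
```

a is int; b is int; c is int; d is float; result = 'int_float'

'int_float'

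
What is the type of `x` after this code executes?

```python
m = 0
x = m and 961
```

'and' returns first falsy value (0 is int)

int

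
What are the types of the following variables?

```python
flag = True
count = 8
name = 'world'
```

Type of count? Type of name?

count is assigned a bare integer (no decimal point), so it is an int; name is assigned a quoted string literal, so it is a str

int, str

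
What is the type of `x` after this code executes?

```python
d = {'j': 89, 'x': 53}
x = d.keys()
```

.keys() returns dict_keys view

dict_keys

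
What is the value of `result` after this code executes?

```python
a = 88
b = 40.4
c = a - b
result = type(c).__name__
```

a is int; b is float; c is float; result = 'float'

'float'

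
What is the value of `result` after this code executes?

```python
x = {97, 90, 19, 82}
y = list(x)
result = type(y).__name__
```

x is set; y is list; result = 'list'

'list'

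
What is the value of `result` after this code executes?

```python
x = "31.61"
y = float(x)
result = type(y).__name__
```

x is str; y is float; result = 'float'

'float'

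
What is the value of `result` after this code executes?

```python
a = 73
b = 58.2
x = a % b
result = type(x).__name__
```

a is int; b is float; x is float; result = 'float'

'float'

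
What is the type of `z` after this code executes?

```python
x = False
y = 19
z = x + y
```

bool + int = int (bool is subclass of int)

int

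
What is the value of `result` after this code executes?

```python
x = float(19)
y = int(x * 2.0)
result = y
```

x = 19.0; y = 38; result = 38

38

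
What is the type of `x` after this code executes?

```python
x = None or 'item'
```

'or' with None returns the other truthy value (str)

str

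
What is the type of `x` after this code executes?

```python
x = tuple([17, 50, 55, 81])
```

tuple() constructor returns tuple

tuple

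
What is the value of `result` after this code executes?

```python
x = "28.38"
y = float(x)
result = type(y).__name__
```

x is str; y is float; result = 'float'

'float'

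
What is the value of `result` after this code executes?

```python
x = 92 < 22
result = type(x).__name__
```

x is bool; result = 'bool'

'bool'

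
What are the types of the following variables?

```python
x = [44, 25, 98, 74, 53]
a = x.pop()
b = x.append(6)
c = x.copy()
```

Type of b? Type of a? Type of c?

append() returns None; pop() returns element; copy() returns list

NoneType, int, list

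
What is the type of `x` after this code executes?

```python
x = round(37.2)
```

round() with no decimal places returns int

int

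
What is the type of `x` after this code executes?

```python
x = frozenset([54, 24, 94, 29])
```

frozenset() returns frozenset

frozenset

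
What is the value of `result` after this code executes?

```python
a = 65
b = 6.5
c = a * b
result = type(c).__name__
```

a is int; b is float; c is float; result = 'float'

'float'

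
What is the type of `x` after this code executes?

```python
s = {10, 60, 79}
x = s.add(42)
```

set.add() returns None (mutates in place)

NoneType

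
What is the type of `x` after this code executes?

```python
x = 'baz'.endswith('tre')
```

str.endswith() returns bool

bool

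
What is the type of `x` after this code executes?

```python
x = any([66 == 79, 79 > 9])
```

any() returns bool

bool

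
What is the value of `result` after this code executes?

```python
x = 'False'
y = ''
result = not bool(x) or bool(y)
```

x = 'False'; y = ''; result = False

False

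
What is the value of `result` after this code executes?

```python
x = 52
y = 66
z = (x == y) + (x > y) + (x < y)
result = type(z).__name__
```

x is int; y is int; z is int; result = 'int'

'int'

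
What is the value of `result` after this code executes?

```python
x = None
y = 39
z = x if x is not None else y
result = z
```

x = None; y = 39; z = 39; result = 39

39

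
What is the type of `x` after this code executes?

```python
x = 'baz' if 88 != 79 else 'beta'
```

Both branches of conditional are str

str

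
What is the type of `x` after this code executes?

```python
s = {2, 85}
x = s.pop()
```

Popping from set[int] returns int

int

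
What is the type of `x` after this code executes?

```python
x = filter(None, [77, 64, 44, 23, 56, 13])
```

filter() returns a filter object

filter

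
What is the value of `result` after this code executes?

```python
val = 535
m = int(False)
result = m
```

val = 535; m = 0; result = 0

0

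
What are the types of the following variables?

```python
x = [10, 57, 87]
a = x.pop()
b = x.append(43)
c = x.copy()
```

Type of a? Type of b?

pop() returns element; append() returns None

int, NoneType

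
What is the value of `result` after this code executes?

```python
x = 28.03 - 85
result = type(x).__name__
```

x is float; result = 'float'

'float'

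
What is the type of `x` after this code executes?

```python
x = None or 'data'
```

'or' with None returns the other truthy value (str)

str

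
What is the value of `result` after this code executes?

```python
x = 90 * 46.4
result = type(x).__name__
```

x is float; result = 'float'

'float'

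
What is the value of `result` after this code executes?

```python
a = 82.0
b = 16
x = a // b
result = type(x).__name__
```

a is float; b is int; x is float; result = 'float'

'float'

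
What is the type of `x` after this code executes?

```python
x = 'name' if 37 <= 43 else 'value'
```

Both branches of conditional are str

str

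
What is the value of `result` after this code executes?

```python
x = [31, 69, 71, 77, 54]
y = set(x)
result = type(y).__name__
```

x is list; y is set; result = 'set'

'set'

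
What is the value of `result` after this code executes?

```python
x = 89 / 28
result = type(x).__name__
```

x is float; result = 'float'

'float'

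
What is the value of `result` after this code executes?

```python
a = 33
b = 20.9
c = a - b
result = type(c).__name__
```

a is int; b is float; c is float; result = 'float'

'float'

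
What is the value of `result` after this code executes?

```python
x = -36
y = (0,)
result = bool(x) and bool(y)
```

x = -36; y = (0,); result = True

True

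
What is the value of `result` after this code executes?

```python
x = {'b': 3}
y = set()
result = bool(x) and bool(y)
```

x = {'b': 3}; y = set(); result = False

False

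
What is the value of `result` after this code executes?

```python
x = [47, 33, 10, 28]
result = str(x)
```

x = [47, 33, 10, 28]; result = '[47, 33, 10, 28]'

'[47, 33, 10, 28]'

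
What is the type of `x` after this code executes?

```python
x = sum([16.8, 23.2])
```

sum() of floats returns float

float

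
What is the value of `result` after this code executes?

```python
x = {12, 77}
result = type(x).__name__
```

x is set; result = 'set'

'set'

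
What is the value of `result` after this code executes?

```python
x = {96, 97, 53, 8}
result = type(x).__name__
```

x is set; result = 'set'

'set'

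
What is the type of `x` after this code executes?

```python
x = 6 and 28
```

'and' with truthy values returns last operand (int)

int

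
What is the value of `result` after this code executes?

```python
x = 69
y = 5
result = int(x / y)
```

x = 69; y = 5; result = 13

13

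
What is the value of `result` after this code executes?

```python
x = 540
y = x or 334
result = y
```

x = 540; y = 540; result = 540

540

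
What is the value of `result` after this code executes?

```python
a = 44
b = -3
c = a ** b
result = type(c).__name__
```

a is int; b is int; c is float; result = 'float'

'float'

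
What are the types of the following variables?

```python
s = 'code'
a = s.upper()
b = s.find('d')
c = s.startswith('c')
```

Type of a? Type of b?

upper() returns str; find() returns int

str, int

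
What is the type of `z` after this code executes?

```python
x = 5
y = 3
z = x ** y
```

positive int ** positive int = int

int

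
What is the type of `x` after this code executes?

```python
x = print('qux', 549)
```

print() returns None

NoneType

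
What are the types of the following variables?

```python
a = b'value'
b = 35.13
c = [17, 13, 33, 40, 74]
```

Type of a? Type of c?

a is assigned a bytes literal (b'...' prefix); c is assigned a list literal (square brackets)

bytes, list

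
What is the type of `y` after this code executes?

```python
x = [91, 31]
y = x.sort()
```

list.sort() returns None (mutates in place)

NoneType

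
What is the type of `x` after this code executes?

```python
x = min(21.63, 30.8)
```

min() of floats returns float

float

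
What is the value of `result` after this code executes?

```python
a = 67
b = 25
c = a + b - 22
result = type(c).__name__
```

a is int; b is int; c is int; result = 'int'

'int'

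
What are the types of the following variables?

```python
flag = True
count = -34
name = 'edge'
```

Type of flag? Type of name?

flag is assigned the constant True, which has type bool; name is assigned a quoted string literal, so it is a str

bool, str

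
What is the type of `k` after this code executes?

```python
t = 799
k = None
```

None has type NoneType

NoneType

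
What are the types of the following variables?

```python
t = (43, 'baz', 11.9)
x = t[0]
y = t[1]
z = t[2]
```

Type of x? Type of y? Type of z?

tuple[0] is int; tuple[1] is str; tuple[2] is float

int, str, float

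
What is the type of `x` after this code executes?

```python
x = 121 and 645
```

'and' with truthy values returns last operand (int)

int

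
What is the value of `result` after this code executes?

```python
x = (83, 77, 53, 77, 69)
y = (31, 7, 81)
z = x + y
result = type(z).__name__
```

x is tuple; y is tuple; z is tuple; result = 'tuple'

'tuple'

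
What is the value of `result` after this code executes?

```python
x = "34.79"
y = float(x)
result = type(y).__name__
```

x is str; y is float; result = 'float'

'float'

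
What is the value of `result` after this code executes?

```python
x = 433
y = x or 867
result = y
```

x = 433; y = 433; result = 433

433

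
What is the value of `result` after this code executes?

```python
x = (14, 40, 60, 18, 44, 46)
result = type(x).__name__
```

x is tuple; result = 'tuple'

'tuple'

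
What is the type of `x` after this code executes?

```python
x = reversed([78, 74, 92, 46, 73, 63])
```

reversed() on a list returns list_reverseiterator

list_reverseiterator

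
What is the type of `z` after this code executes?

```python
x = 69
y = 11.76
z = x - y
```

int - float = float

float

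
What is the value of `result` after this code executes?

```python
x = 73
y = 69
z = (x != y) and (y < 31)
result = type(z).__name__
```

x is int; y is int; z is bool; result = 'bool'

'bool'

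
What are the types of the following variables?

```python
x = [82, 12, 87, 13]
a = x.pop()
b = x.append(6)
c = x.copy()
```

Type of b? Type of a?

append() returns None; pop() returns element

NoneType, int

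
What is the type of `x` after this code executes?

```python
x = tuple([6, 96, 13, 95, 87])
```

tuple() constructor returns tuple

tuple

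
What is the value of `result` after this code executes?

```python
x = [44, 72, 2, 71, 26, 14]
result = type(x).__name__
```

x is list; result = 'list'

'list'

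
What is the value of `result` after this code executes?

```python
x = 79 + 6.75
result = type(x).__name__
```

x is float; result = 'float'

'float'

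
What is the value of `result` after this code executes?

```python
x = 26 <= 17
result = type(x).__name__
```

x is bool; result = 'bool'

'bool'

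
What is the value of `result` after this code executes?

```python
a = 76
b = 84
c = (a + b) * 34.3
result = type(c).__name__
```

a is int; b is int; c is float; result = 'float'

'float'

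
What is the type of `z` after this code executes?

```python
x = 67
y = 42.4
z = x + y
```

int + float = float

float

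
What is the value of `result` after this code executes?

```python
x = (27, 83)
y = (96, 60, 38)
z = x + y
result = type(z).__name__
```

x is tuple; y is tuple; z is tuple; result = 'tuple'

'tuple'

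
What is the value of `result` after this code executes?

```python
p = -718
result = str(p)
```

p = -718; result = '-718'

'-718'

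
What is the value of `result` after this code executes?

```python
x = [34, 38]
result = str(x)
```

x = [34, 38]; result = '[34, 38]'

'[34, 38]'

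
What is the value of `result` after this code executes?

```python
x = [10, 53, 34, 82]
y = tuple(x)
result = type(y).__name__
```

x is list; y is tuple; result = 'tuple'

'tuple'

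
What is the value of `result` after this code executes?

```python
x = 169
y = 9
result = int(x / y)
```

x = 169; y = 9; result = 18

18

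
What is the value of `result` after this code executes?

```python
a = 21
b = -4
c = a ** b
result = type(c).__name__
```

a is int; b is int; c is float; result = 'float'

'float'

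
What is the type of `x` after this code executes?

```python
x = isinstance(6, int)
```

isinstance() returns bool

bool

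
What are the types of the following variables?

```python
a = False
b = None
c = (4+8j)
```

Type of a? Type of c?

a is assigned the constant False, which has type bool; c is assigned (4+8j), an int plus an imaginary literal (j suffix), which evaluates to complex

bool, complex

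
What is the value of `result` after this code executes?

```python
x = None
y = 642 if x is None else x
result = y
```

x = None; y = 642; result = 642

642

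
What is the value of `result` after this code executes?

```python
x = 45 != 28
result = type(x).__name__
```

x is bool; result = 'bool'

'bool'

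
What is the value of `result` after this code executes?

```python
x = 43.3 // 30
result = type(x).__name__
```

x is float; result = 'float'

'float'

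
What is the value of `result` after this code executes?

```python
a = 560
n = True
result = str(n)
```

a = 560; n = True; result = 'True'

'True'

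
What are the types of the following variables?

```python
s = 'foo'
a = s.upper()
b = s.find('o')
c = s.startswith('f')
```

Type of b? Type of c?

find() returns int; startswith() returns bool

int, bool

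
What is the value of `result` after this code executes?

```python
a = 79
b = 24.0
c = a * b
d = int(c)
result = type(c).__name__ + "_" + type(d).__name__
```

a is int; b is float; c is float; d is int; result = 'float_int'

'float_int'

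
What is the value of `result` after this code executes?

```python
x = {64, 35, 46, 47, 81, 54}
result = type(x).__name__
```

x is set; result = 'set'

'set'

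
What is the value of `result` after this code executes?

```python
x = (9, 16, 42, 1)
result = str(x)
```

x = (9, 16, 42, 1); result = '(9, 16, 42, 1)'

'(9, 16, 42, 1)'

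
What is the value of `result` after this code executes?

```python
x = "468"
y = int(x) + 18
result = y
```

x = '468'; y = 486; result = 486

486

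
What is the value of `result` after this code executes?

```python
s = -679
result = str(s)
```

s = -679; result = '-679'

'-679'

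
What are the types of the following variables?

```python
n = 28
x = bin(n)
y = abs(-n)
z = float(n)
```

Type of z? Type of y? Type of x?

float() returns float; abs() of int returns int; bin() returns str

float, int, str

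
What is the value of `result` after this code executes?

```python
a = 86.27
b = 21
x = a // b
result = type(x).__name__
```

a is float; b is int; x is float; result = 'float'

'float'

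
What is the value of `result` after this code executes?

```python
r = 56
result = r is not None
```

r = 56; result = True

True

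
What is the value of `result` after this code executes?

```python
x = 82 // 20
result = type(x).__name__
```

x is int; result = 'int'

'int'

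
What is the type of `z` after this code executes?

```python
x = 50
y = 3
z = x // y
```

int // int = int

int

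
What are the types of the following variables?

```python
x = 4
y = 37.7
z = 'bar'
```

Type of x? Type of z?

x is assigned a bare integer (no decimal point), so it is an int; z is assigned a quoted string literal, so it is a str

int, str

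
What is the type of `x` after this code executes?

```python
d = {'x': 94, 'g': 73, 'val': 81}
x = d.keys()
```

.keys() returns dict_keys view

dict_keys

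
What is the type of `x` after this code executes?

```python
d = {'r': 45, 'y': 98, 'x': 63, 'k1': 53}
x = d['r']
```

Accessing dict[str, int] with str key returns int

int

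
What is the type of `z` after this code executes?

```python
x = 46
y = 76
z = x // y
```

int // int = int

int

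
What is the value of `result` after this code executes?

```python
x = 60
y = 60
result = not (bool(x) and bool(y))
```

x = 60; y = 60; result = False

False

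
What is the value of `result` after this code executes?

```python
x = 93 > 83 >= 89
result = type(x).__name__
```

x is bool; result = 'bool'

'bool'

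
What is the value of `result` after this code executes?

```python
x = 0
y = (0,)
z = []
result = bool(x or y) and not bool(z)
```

x = 0; y = (0,); z = []; result = True

True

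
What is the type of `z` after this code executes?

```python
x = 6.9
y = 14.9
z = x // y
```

float // float = float

float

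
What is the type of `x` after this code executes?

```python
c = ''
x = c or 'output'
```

'or' returns first truthy value (str)

str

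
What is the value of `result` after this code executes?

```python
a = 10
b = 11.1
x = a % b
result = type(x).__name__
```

a is int; b is float; x is float; result = 'float'

'float'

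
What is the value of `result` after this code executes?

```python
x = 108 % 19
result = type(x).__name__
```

x is int; result = 'int'

'int'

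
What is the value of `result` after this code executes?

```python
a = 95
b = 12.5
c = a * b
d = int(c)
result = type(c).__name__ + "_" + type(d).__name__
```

a is int; b is float; c is float; d is int; result = 'float_int'

'float_int'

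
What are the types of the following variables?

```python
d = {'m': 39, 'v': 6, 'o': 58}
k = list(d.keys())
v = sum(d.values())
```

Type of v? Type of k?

sum of ints is int; list() converts to list

int, list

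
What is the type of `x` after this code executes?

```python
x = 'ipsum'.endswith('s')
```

str.endswith() returns bool

bool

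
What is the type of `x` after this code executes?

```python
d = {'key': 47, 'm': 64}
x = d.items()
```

dict.items() returns dict_items view

dict_items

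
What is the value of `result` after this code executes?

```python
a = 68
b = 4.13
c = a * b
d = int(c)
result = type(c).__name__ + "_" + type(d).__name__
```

a is int; b is float; c is float; d is int; result = 'float_int'

'float_int'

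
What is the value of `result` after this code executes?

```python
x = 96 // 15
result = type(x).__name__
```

x is int; result = 'int'

'int'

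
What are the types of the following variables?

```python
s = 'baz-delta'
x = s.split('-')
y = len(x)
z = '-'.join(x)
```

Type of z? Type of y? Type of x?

str.join() returns str; len() returns int; str.split() returns list

str, int, list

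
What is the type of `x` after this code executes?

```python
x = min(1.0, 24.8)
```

min() of floats returns float

float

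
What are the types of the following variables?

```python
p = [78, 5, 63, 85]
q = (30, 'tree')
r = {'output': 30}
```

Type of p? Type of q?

p is assigned a list literal (square brackets); q is assigned a tuple (parenthesized, comma-separated values)

list, tuple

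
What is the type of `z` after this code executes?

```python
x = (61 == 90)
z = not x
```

'not' returns bool

bool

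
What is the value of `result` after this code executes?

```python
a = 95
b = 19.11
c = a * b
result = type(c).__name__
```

a is int; b is float; c is float; result = 'float'

'float'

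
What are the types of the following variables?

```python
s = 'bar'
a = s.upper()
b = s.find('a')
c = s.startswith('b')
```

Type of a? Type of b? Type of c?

upper() returns str; find() returns int; startswith() returns bool

str, int, bool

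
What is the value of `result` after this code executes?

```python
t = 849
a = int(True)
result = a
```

t = 849; a = 1; result = 1

1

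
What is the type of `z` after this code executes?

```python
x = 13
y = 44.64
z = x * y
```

int * float = float

float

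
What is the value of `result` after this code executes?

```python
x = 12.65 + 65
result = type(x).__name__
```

x is float; result = 'float'

'float'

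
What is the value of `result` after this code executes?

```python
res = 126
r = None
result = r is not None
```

res = 126; r = None; result = False

False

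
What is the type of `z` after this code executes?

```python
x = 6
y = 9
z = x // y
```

int // int = int

int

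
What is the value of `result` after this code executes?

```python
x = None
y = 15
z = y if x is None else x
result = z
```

x = None; y = 15; z = 15; result = 15

15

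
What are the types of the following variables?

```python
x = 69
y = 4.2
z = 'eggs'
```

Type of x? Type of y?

x is assigned a bare integer (no decimal point), so it is an int; y is assigned a number with a decimal point, so it is a float

int, float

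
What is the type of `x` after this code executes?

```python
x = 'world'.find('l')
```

str.find() returns int index

int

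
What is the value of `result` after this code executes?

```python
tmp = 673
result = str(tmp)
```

tmp = 673; result = '673'

'673'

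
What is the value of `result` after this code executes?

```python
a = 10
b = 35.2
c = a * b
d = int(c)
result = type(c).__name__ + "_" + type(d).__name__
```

a is int; b is float; c is float; d is int; result = 'float_int'

'float_int'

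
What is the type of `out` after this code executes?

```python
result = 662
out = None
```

None has type NoneType

NoneType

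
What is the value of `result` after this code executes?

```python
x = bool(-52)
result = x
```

x = True; result = True

True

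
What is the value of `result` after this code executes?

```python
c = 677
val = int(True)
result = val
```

c = 677; val = 1; result = 1

1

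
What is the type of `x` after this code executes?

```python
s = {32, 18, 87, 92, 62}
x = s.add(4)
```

set.add() returns None (mutates in place)

NoneType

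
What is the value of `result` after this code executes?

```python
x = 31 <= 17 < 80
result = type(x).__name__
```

x is bool; result = 'bool'

'bool'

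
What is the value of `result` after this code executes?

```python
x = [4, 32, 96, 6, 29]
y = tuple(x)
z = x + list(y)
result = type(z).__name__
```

x is list; y is tuple; z is list; result = 'list'

'list'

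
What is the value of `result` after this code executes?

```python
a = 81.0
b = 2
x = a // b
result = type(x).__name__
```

a is float; b is int; x is float; result = 'float'

'float'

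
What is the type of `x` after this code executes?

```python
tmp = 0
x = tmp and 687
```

'and' returns first falsy value (0 is int)

int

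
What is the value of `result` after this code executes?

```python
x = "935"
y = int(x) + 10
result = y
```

x = '935'; y = 945; result = 945

945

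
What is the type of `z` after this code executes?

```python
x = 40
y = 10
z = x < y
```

Comparison returns bool

bool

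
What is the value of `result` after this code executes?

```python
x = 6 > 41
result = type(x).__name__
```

x is bool; result = 'bool'

'bool'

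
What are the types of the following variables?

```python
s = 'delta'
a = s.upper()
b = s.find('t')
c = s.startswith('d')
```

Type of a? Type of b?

upper() returns str; find() returns int

str, int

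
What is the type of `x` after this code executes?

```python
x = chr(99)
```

chr() returns str (single char)

str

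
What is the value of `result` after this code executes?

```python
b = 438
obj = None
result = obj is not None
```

b = 438; obj = None; result = False

False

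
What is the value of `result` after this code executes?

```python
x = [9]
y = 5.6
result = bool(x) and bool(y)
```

x = [9]; y = 5.6; result = True

True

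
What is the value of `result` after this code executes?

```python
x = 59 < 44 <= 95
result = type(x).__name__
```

x is bool; result = 'bool'

'bool'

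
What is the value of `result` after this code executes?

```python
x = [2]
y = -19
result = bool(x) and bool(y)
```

x = [2]; y = -19; result = True

True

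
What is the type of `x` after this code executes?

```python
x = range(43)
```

range() returns a range object

range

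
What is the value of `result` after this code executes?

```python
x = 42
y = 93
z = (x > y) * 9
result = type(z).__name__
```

x is int; y is int; z is int; result = 'int'

'int'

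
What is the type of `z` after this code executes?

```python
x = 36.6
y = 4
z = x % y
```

float % int = float

float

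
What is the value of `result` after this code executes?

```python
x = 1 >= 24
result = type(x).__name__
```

x is bool; result = 'bool'

'bool'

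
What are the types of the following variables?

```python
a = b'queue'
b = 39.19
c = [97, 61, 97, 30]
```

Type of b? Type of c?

b is assigned a number with a decimal point, so it is a float; c is assigned a list literal (square brackets)

float, list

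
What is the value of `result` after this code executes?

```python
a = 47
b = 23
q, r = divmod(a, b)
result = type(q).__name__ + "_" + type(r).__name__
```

a is int; b is int; q is int; r is int; result = 'int_int'

'int_int'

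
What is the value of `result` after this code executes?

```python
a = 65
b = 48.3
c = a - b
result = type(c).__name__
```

a is int; b is float; c is float; result = 'float'

'float'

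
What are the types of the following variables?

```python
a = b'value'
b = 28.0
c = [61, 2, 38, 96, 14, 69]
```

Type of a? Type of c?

a is assigned a bytes literal (b'...' prefix); c is assigned a list literal (square brackets)

bytes, list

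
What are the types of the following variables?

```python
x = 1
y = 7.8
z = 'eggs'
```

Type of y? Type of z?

y is assigned a number with a decimal point, so it is a float; z is assigned a quoted string literal, so it is a str

float, str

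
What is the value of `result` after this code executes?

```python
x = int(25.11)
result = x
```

x = 25; result = 25

25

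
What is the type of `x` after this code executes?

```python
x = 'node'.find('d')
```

str.find() returns int index

int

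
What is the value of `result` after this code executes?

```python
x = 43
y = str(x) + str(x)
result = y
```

x = 43; y = '4343'; result = '4343'

'4343'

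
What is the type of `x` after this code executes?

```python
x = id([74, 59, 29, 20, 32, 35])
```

id() returns int

int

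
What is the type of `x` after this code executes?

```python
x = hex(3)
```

hex() returns str representation

str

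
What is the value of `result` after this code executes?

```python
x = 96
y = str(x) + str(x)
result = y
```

x = 96; y = '9696'; result = '9696'

'9696'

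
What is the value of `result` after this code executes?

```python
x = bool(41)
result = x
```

x = True; result = True

True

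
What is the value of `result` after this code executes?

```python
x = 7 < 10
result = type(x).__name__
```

x is bool; result = 'bool'

'bool'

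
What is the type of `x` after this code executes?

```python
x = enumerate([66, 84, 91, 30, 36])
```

enumerate() returns an enumerate object

enumerate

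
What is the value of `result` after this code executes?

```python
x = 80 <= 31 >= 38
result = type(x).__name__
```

x is bool; result = 'bool'

'bool'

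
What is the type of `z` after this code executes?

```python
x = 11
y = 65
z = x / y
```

int / int = float

float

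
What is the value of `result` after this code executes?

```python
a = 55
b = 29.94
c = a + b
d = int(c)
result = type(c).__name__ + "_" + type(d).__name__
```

a is int; b is float; c is float; d is int; result = 'float_int'

'float_int'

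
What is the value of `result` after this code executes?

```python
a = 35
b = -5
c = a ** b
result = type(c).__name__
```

a is int; b is int; c is float; result = 'float'

'float'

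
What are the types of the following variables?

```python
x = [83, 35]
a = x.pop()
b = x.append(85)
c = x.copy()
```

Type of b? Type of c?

append() returns None; copy() returns list

NoneType, list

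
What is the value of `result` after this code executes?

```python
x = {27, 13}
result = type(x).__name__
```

x is set; result = 'set'

'set'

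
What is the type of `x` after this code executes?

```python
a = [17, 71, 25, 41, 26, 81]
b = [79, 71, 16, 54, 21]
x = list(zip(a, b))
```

list(zip()) returns a list of tuples

list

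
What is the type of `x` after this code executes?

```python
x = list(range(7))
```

list(range()) returns list

list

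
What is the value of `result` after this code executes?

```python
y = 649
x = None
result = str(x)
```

y = 649; x = None; result = 'None'

'None'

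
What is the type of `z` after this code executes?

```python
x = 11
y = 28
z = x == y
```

Equality comparison returns bool

bool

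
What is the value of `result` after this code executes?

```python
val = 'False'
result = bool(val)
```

val = 'False'; result = True

True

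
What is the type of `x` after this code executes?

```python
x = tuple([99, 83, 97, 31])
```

tuple() constructor returns tuple

tuple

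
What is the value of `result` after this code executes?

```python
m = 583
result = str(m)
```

m = 583; result = '583'

'583'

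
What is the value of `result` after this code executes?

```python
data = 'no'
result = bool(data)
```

data = 'no'; result = True

True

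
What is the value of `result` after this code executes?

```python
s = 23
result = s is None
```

s = 23; result = False

False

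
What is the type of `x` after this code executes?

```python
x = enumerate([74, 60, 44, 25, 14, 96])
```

enumerate() returns an enumerate object

enumerate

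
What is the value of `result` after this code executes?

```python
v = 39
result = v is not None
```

v = 39; result = True

True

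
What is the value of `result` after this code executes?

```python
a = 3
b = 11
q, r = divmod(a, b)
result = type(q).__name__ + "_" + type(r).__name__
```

a is int; b is int; q is int; r is int; result = 'int_int'

'int_int'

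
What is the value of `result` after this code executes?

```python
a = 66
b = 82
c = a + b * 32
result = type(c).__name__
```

a is int; b is int; c is int; result = 'int'

'int'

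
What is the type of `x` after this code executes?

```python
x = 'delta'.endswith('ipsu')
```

str.endswith() returns bool

bool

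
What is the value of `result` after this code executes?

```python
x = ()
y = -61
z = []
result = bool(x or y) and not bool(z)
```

x = (); y = -61; z = []; result = True

True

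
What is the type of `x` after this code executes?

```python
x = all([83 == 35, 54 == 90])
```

all() returns bool

bool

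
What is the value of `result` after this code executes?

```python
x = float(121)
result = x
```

x = 121.0; result = 121.0

121.0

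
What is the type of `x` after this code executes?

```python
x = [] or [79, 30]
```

'or' returns first truthy value (list)

list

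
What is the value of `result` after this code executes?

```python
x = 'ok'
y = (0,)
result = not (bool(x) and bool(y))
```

x = 'ok'; y = (0,); result = False

False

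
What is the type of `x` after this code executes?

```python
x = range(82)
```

range() returns a range object

range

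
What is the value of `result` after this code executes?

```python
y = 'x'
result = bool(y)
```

y = 'x'; result = True

True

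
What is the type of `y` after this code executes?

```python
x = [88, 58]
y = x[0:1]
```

Slicing a list returns a list

list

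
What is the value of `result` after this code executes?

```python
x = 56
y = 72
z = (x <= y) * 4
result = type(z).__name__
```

x is int; y is int; z is int; result = 'int'

'int'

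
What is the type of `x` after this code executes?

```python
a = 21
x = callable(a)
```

callable() returns bool

bool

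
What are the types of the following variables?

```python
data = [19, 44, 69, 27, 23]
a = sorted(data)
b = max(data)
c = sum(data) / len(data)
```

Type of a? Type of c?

sorted() returns list; int / int = float

list, float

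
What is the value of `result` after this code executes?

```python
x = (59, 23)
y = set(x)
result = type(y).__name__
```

x is tuple; y is set; result = 'set'

'set'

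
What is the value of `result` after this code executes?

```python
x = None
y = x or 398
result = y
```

x = None; y = 398; result = 398

398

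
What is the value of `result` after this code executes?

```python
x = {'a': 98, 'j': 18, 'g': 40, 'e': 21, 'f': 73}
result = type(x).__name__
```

x is dict; result = 'dict'

'dict'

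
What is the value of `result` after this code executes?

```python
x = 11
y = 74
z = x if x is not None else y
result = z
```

x = 11; y = 74; z = 11; result = 11

11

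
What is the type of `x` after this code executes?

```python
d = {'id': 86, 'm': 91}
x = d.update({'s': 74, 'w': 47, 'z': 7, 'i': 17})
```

dict.update() returns None

NoneType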